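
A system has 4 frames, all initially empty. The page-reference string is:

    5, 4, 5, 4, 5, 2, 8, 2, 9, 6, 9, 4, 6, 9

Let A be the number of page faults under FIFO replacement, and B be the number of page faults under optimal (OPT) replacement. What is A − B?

Under FIFO: F F . . . F F . F F . F . . → 7 faults.
Under OPT: F F . . . F F . F F . . . . → 6 faults.
A − B = 7 − 6 = 1.

1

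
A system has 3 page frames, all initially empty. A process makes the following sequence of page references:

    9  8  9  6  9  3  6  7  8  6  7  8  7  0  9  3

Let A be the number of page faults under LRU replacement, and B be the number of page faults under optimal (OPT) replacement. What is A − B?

Under LRU: F F . F . F . F F . . . . F F F → 9 faults.
Under OPT: F F . F . F . F . . . . . F F F → 8 faults.
A − B = 9 − 8 = 1.

1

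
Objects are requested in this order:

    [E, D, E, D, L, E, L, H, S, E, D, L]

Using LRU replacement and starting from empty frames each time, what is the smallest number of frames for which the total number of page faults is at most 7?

4

f=1: 12 faults
f=2: 9 faults
f=3: 8 faults
f=4: 7 faults
f=5: 5 faults
Smallest f with faults ≤ 7 is 4.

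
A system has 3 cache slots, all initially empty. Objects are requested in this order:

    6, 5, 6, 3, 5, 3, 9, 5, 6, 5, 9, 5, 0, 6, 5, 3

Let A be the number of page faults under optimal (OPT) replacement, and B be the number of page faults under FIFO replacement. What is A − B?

Under OPT: F F . F . . F . . . . . F . . F → 6 faults.
Under FIFO: F F . F . . F . F F . . F . . F → 8 faults.
A − B = 6 − 8 = -2.

-2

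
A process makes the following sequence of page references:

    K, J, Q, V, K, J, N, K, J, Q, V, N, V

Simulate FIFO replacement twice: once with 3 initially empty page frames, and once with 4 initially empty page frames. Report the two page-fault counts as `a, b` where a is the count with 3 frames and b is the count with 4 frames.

9, 10

3 frames: F F F F F F F . . F F . . → 9 faults.
4 frames: F F F F . . F F F F F F . → 10 faults.
10 > 9: adding a frame increased faults — Belady's anomaly.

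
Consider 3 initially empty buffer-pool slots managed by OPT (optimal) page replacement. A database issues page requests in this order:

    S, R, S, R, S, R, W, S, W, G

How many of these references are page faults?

4

S -> miss, frames {S}
R -> miss, frames {S,R}
S -> hit
R -> hit
S -> hit
R -> hit
W -> miss, frames {S,R,W}
S -> hit
W -> hit
G -> miss, evict W, frames {S,R,G}
Page faults: 4.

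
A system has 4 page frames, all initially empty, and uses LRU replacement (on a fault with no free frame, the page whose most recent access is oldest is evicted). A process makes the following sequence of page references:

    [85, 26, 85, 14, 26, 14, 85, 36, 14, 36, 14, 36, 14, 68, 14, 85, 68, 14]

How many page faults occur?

85 → miss, frames (85)
26 → miss, frames (85 26)
85 → hit
14 → miss, frames (26 85 14)
26 → hit
14 → hit
85 → hit
36 → miss, frames (26 14 85 36)
14 → hit
36 → hit
14 → hit
36 → hit
14 → hit
68 → miss, evict 26, frames (85 36 14 68)
14 → hit
85 → hit
68 → hit
14 → hit
Page faults: 5.

5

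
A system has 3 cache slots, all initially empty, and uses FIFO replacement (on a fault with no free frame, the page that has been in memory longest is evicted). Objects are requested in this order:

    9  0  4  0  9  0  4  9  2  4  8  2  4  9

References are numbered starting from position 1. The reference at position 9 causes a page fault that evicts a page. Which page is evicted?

pos 1: 9 -> miss, frames {9}
pos 2: 0 -> miss, frames {9,0}
pos 3: 4 -> miss, frames {9,0,4}
pos 4: 0 -> hit
pos 5: 9 -> hit
pos 6: 0 -> hit
pos 7: 4 -> hit
pos 8: 9 -> hit
pos 9: 2 -> miss, evict 9, frames {0,4,2}
At position 9, page 9 is evicted.

9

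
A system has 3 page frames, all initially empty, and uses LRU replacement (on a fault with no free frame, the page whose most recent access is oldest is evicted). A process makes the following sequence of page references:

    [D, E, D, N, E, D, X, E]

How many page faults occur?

D → fault, frames (D)
E → fault, frames (D E)
D → hit
N → fault, frames (E D N)
E → hit
D → hit
X → fault, evict N, frames (E D X)
E → hit
Page faults: 4.

4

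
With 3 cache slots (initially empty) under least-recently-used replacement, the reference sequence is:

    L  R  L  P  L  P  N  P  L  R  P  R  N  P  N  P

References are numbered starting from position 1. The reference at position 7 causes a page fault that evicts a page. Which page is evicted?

pos 1: L → miss, frames {L}
pos 2: R → miss, frames {L,R}
pos 3: L → hit
pos 4: P → miss, frames {R,L,P}
pos 5: L → hit
pos 6: P → hit
pos 7: N → miss, evict R, frames {L,P,N}
At position 7, page R is evicted.

R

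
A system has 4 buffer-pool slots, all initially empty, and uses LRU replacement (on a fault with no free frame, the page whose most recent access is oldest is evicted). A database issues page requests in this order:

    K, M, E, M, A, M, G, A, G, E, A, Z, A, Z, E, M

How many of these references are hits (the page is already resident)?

9

K: miss, frames (K)
M: miss, frames (K M)
E: miss, frames (K M E)
M: hit
A: miss, frames (K E M A)
M: hit
G: miss, evict K, frames (E A M G)
A: hit
G: hit
E: hit
A: hit
Z: miss, evict M, frames (G E A Z)
A: hit
Z: hit
E: hit
M: miss, evict G, frames (A Z E M)
Hits: 9.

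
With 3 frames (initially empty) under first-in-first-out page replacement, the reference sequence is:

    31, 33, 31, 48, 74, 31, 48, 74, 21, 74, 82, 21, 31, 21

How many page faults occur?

7

31: fault, frames [31]
33: fault, frames [31, 33]
31: hit
48: fault, frames [31, 33, 48]
74: fault, evict 31, frames [33, 48, 74]
31: fault, evict 33, frames [48, 74, 31]
48: hit
74: hit
21: fault, evict 48, frames [74, 31, 21]
74: hit
82: fault, evict 74, frames [31, 21, 82]
21: hit
31: hit
21: hit
Page faults: 7.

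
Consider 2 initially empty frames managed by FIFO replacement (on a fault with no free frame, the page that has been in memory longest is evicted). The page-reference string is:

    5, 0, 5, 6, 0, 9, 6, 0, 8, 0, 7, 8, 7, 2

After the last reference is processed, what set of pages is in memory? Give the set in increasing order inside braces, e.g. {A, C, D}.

5 -> miss, frames (5)
0 -> miss, frames (5 0)
5 -> hit
6 -> miss, evict 5, frames (0 6)
0 -> hit
9 -> miss, evict 0, frames (6 9)
6 -> hit
0 -> miss, evict 6, frames (9 0)
8 -> miss, evict 9, frames (0 8)
0 -> hit
7 -> miss, evict 0, frames (8 7)
8 -> hit
7 -> hit
2 -> miss, evict 8, frames (7 2)

{2, 7}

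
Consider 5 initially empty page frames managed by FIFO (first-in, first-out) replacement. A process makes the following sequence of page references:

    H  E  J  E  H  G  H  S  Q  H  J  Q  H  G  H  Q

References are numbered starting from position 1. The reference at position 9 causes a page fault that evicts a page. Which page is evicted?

H

pos 1: H → fault, frames {H}
pos 2: E → fault, frames {H,E}
pos 3: J → fault, frames {H,E,J}
pos 4: E → hit
pos 5: H → hit
pos 6: G → fault, frames {H,E,J,G}
pos 7: H → hit
pos 8: S → fault, frames {H,E,J,G,S}
pos 9: Q → fault, evict H, frames {E,J,G,S,Q}
At position 9, page H is evicted.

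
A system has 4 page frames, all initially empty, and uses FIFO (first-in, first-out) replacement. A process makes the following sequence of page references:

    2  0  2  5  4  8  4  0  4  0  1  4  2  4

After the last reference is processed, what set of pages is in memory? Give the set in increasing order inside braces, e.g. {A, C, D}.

2 -> fault, frames {2}
0 -> fault, frames {2,0}
2 -> hit
5 -> fault, frames {2,0,5}
4 -> fault, frames {2,0,5,4}
8 -> fault, evict 2, frames {0,5,4,8}
4 -> hit
0 -> hit
4 -> hit
0 -> hit
1 -> fault, evict 0, frames {5,4,8,1}
4 -> hit
2 -> fault, evict 5, frames {4,8,1,2}
4 -> hit

{1, 2, 4, 8}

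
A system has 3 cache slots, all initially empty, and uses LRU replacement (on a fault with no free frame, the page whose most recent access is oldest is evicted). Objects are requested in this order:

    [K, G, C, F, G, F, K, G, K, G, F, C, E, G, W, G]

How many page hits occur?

7

K -> miss, frames [K]
G -> miss, frames [K, G]
C -> miss, frames [K, G, C]
F -> miss, evict K, frames [G, C, F]
G -> hit
F -> hit
K -> miss, evict C, frames [G, F, K]
G -> hit
K -> hit
G -> hit
F -> hit
C -> miss, evict K, frames [G, F, C]
E -> miss, evict G, frames [F, C, E]
G -> miss, evict F, frames [C, E, G]
W -> miss, evict C, frames [E, G, W]
G -> hit
Hits: 7.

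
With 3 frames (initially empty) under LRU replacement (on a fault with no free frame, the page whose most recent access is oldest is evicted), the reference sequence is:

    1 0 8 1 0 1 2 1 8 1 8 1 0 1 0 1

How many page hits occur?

10

1 -> fault, frames (1)
0 -> fault, frames (1 0)
8 -> fault, frames (1 0 8)
1 -> hit
0 -> hit
1 -> hit
2 -> fault, evict 8, frames (0 1 2)
1 -> hit
8 -> fault, evict 0, frames (2 1 8)
1 -> hit
8 -> hit
1 -> hit
0 -> fault, evict 2, frames (8 1 0)
1 -> hit
0 -> hit
1 -> hit
Hits: 10.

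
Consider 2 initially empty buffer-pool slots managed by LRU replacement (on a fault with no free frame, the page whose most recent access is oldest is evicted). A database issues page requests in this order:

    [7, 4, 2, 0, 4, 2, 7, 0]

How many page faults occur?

7: miss, frames (7)
4: miss, frames (7 4)
2: miss, evict 7, frames (4 2)
0: miss, evict 4, frames (2 0)
4: miss, evict 2, frames (0 4)
2: miss, evict 0, frames (4 2)
7: miss, evict 4, frames (2 7)
0: miss, evict 2, frames (7 0)
Page faults: 8.

8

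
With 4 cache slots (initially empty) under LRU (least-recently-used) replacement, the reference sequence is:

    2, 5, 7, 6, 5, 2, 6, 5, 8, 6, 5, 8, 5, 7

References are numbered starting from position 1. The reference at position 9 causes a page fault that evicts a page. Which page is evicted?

pos 1: 2 → miss, frames [2]
pos 2: 5 → miss, frames [2, 5]
pos 3: 7 → miss, frames [2, 5, 7]
pos 4: 6 → miss, frames [2, 5, 7, 6]
pos 5: 5 → hit
pos 6: 2 → hit
pos 7: 6 → hit
pos 8: 5 → hit
pos 9: 8 → miss, evict 7, frames [2, 6, 5, 8]
At position 9, page 7 is evicted.

7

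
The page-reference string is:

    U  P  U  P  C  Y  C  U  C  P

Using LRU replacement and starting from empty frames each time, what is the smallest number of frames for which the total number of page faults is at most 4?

f=1: 10 faults
f=2: 6 faults
f=3: 6 faults
f=4: 4 faults
Smallest f with faults ≤ 4 is 4.

4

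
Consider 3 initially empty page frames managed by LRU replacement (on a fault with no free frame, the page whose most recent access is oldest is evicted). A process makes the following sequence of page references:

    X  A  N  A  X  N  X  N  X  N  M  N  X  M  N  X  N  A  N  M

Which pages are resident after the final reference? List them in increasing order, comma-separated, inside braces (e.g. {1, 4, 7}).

{A, M, N}

X: fault, frames {X}
A: fault, frames {X,A}
N: fault, frames {X,A,N}
A: hit
X: hit
N: hit
X: hit
N: hit
X: hit
N: hit
M: fault, evict A, frames {X,N,M}
N: hit
X: hit
M: hit
N: hit
X: hit
N: hit
A: fault, evict M, frames {X,N,A}
N: hit
M: fault, evict X, frames {A,N,M}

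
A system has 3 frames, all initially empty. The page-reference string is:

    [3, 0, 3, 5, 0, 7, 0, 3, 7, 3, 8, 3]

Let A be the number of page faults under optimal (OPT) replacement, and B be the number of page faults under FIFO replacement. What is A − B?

Under OPT: F F . F . F . . . . F . → 5 faults.
Under FIFO: F F . F . F . F . . F . → 6 faults.
A − B = 5 − 6 = -1.

-1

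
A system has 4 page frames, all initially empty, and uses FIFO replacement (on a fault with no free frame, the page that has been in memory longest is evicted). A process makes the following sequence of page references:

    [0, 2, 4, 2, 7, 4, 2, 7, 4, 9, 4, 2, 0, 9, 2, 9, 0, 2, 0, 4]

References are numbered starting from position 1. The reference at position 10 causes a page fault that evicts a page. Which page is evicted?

pos 1: 0 → fault, frames {0}
pos 2: 2 → fault, frames {0,2}
pos 3: 4 → fault, frames {0,2,4}
pos 4: 2 → hit
pos 5: 7 → fault, frames {0,2,4,7}
pos 6: 4 → hit
pos 7: 2 → hit
pos 8: 7 → hit
pos 9: 4 → hit
pos 10: 9 → fault, evict 0, frames {2,4,7,9}
At position 10, page 0 is evicted.

0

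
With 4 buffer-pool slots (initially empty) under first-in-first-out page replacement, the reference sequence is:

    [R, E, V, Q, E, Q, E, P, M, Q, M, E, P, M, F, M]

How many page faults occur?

R: miss, frames [R]
E: miss, frames [R, E]
V: miss, frames [R, E, V]
Q: miss, frames [R, E, V, Q]
E: hit
Q: hit
E: hit
P: miss, evict R, frames [E, V, Q, P]
M: miss, evict E, frames [V, Q, P, M]
Q: hit
M: hit
E: miss, evict V, frames [Q, P, M, E]
P: hit
M: hit
F: miss, evict Q, frames [P, M, E, F]
M: hit
Page faults: 8.

8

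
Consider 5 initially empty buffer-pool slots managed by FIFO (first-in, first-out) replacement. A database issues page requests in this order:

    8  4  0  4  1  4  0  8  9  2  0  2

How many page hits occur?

6

8: fault, frames (8)
4: fault, frames (8 4)
0: fault, frames (8 4 0)
4: hit
1: fault, frames (8 4 0 1)
4: hit
0: hit
8: hit
9: fault, frames (8 4 0 1 9)
2: fault, evict 8, frames (4 0 1 9 2)
0: hit
2: hit
Hits: 6.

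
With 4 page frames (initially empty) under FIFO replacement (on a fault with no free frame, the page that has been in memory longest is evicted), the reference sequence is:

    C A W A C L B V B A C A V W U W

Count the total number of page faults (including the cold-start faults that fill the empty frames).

10

C → miss, frames {C}
A → miss, frames {C,A}
W → miss, frames {C,A,W}
A → hit
C → hit
L → miss, frames {C,A,W,L}
B → miss, evict C, frames {A,W,L,B}
V → miss, evict A, frames {W,L,B,V}
B → hit
A → miss, evict W, frames {L,B,V,A}
C → miss, evict L, frames {B,V,A,C}
A → hit
V → hit
W → miss, evict B, frames {V,A,C,W}
U → miss, evict V, frames {A,C,W,U}
W → hit
Page faults: 10.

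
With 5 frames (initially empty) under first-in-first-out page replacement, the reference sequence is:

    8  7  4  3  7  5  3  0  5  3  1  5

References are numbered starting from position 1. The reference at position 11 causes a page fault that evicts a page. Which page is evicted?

7

pos 1: 8 -> miss, frames [8]
pos 2: 7 -> miss, frames [8, 7]
pos 3: 4 -> miss, frames [8, 7, 4]
pos 4: 3 -> miss, frames [8, 7, 4, 3]
pos 5: 7 -> hit
pos 6: 5 -> miss, frames [8, 7, 4, 3, 5]
pos 7: 3 -> hit
pos 8: 0 -> miss, evict 8, frames [7, 4, 3, 5, 0]
pos 9: 5 -> hit
pos 10: 3 -> hit
pos 11: 1 -> miss, evict 7, frames [4, 3, 5, 0, 1]
At position 11, page 7 is evicted.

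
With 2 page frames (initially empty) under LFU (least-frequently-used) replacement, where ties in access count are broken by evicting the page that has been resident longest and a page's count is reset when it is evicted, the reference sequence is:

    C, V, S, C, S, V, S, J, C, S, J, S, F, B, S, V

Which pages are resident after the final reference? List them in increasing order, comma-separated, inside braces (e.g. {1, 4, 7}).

{S, V}

C: fault, frames [C]
V: fault, frames [C, V]
S: fault, evict C, frames [V, S]
C: fault, evict V, frames [S, C]
S: hit
V: fault, evict C, frames [S, V]
S: hit
J: fault, evict V, frames [S, J]
C: fault, evict J, frames [S, C]
S: hit
J: fault, evict C, frames [S, J]
S: hit
F: fault, evict J, frames [S, F]
B: fault, evict F, frames [S, B]
S: hit
V: fault, evict B, frames [S, V]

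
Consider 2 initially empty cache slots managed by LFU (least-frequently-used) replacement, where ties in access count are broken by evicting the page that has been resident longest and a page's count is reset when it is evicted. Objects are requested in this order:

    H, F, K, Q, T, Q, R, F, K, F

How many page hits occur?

1

H -> miss, frames {H}
F -> miss, frames {H,F}
K -> miss, evict H, frames {F,K}
Q -> miss, evict F, frames {K,Q}
T -> miss, evict K, frames {Q,T}
Q -> hit
R -> miss, evict T, frames {Q,R}
F -> miss, evict R, frames {Q,F}
K -> miss, evict F, frames {Q,K}
F -> miss, evict K, frames {Q,F}
Hits: 1.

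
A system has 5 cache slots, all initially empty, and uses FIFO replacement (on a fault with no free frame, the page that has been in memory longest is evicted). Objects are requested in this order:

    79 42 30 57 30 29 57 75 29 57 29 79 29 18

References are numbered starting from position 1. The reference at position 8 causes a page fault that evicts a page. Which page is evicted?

79

pos 1: 79 -> fault, frames {79}
pos 2: 42 -> fault, frames {79,42}
pos 3: 30 -> fault, frames {79,42,30}
pos 4: 57 -> fault, frames {79,42,30,57}
pos 5: 30 -> hit
pos 6: 29 -> fault, frames {79,42,30,57,29}
pos 7: 57 -> hit
pos 8: 75 -> fault, evict 79, frames {42,30,57,29,75}
At position 8, page 79 is evicted.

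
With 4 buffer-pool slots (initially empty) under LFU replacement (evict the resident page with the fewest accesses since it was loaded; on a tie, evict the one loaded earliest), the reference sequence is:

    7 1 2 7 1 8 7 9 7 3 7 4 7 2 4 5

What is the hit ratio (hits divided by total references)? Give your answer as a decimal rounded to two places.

7: miss, frames {7}
1: miss, frames {7,1}
2: miss, frames {7,1,2}
7: hit
1: hit
8: miss, frames {7,1,2,8}
7: hit
9: miss, evict 2, frames {7,1,8,9}
7: hit
3: miss, evict 8, frames {7,1,9,3}
7: hit
4: miss, evict 9, frames {7,1,3,4}
7: hit
2: miss, evict 3, frames {7,1,4,2}
4: hit
5: miss, evict 2, frames {7,1,4,5}
Hits: 7 of 16 references → 7/16 = 0.4375.

0.44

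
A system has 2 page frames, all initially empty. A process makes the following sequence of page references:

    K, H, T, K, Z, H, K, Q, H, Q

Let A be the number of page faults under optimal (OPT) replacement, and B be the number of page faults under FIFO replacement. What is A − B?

-3

Under OPT: F F F . F F . F . . → 6 faults.
Under FIFO: F F F F F F F F F . → 9 faults.
A − B = 6 − 9 = -3.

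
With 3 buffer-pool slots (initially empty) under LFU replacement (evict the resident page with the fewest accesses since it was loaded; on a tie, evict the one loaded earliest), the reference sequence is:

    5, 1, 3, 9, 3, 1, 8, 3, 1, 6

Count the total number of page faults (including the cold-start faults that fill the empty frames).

6

5: fault, frames {5}
1: fault, frames {5,1}
3: fault, frames {5,1,3}
9: fault, evict 5, frames {1,3,9}
3: hit
1: hit
8: fault, evict 9, frames {1,3,8}
3: hit
1: hit
6: fault, evict 8, frames {1,3,6}
Page faults: 6.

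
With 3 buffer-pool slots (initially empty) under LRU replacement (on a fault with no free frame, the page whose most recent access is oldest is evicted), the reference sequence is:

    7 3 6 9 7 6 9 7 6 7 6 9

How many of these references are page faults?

5

7: miss, frames [7]
3: miss, frames [7, 3]
6: miss, frames [7, 3, 6]
9: miss, evict 7, frames [3, 6, 9]
7: miss, evict 3, frames [6, 9, 7]
6: hit
9: hit
7: hit
6: hit
7: hit
6: hit
9: hit
Page faults: 5.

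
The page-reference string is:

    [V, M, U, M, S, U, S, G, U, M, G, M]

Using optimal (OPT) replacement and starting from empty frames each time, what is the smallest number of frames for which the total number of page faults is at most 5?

f=1: 12 faults
f=2: 6 faults
f=3: 5 faults
f=4: 5 faults
f=5: 5 faults
Smallest f with faults ≤ 5 is 3.

3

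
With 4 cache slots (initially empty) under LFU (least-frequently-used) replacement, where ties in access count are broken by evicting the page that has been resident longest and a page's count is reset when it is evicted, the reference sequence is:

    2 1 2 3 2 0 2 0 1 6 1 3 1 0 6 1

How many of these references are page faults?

2 -> fault, frames (2)
1 -> fault, frames (2 1)
2 -> hit
3 -> fault, frames (2 1 3)
2 -> hit
0 -> fault, frames (2 1 3 0)
2 -> hit
0 -> hit
1 -> hit
6 -> fault, evict 3, frames (2 1 0 6)
1 -> hit
3 -> fault, evict 6, frames (2 1 0 3)
1 -> hit
0 -> hit
6 -> fault, evict 3, frames (2 1 0 6)
1 -> hit
Page faults: 7.

7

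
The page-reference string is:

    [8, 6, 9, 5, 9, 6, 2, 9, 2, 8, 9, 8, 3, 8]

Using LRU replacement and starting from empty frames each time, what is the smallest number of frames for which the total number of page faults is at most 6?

f=1: 14 faults
f=2: 10 faults
f=3: 7 faults
f=4: 7 faults
f=5: 6 faults
f=6: 6 faults
Smallest f with faults ≤ 6 is 5.

5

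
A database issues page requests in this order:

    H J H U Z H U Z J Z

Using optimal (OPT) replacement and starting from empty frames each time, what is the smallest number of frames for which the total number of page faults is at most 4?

4

f=1: 10 faults
f=2: 6 faults
f=3: 5 faults
f=4: 4 faults
Smallest f with faults ≤ 4 is 4.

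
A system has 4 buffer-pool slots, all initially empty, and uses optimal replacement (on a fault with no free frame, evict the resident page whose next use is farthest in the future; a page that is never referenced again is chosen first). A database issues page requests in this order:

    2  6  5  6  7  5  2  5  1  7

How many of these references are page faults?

5

2 → fault, frames (2)
6 → fault, frames (2 6)
5 → fault, frames (2 6 5)
6 → hit
7 → fault, frames (2 6 5 7)
5 → hit
2 → hit
5 → hit
1 → fault, evict 5, frames (2 6 7 1)
7 → hit
Page faults: 5.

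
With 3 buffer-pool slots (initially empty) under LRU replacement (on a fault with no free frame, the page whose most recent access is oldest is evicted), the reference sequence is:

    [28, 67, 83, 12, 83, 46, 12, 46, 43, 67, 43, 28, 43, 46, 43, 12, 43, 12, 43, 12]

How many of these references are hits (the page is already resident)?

10

28 → fault, frames (28)
67 → fault, frames (28 67)
83 → fault, frames (28 67 83)
12 → fault, evict 28, frames (67 83 12)
83 → hit
46 → fault, evict 67, frames (12 83 46)
12 → hit
46 → hit
43 → fault, evict 83, frames (12 46 43)
67 → fault, evict 12, frames (46 43 67)
43 → hit
28 → fault, evict 46, frames (67 43 28)
43 → hit
46 → fault, evict 67, frames (28 43 46)
43 → hit
12 → fault, evict 28, frames (46 43 12)
43 → hit
12 → hit
43 → hit
12 → hit
Hits: 10.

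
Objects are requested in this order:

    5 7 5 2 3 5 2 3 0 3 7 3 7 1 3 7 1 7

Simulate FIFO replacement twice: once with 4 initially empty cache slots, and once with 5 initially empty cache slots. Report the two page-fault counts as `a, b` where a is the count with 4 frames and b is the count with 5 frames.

7, 6

4 frames: F F . F F . . . F . . . . F . F . . → 7 faults.
5 frames: F F . F F . . . F . . . . F . . . . → 6 faults.
6 < 7: adding a frame reduced faults, as is typical.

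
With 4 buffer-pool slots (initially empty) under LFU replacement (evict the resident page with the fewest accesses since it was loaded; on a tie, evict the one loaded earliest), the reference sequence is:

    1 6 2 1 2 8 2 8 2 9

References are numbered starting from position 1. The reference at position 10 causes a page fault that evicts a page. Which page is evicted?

6

pos 1: 1: fault, frames [1]
pos 2: 6: fault, frames [1, 6]
pos 3: 2: fault, frames [1, 6, 2]
pos 4: 1: hit
pos 5: 2: hit
pos 6: 8: fault, frames [1, 6, 2, 8]
pos 7: 2: hit
pos 8: 8: hit
pos 9: 2: hit
pos 10: 9: fault, evict 6, frames [1, 2, 8, 9]
At position 10, page 6 is evicted.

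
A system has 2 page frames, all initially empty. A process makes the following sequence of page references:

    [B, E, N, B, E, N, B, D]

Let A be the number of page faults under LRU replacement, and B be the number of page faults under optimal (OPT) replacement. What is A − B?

Under LRU: F F F F F F F F → 8 faults.
Under OPT: F F F . F . F F → 6 faults.
A − B = 8 − 6 = 2.

2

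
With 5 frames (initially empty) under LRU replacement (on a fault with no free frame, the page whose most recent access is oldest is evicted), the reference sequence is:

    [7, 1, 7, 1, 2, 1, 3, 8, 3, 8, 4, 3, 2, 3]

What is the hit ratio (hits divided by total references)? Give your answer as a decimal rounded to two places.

7 → miss, frames {7}
1 → miss, frames {7,1}
7 → hit
1 → hit
2 → miss, frames {7,1,2}
1 → hit
3 → miss, frames {7,2,1,3}
8 → miss, frames {7,2,1,3,8}
3 → hit
8 → hit
4 → miss, evict 7, frames {2,1,3,8,4}
3 → hit
2 → hit
3 → hit
Hits: 8 of 14 references → 8/14 = 0.5714.

0.57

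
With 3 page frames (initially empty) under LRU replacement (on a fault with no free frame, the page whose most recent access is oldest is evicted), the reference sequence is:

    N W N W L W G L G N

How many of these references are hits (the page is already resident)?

5

N: miss, frames {N}
W: miss, frames {N,W}
N: hit
W: hit
L: miss, frames {N,W,L}
W: hit
G: miss, evict N, frames {L,W,G}
L: hit
G: hit
N: miss, evict W, frames {L,G,N}
Hits: 5.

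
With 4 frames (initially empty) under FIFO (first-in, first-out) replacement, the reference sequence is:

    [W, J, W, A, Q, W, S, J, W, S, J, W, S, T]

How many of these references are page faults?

W: fault, frames {W}
J: fault, frames {W,J}
W: hit
A: fault, frames {W,J,A}
Q: fault, frames {W,J,A,Q}
W: hit
S: fault, evict W, frames {J,A,Q,S}
J: hit
W: fault, evict J, frames {A,Q,S,W}
S: hit
J: fault, evict A, frames {Q,S,W,J}
W: hit
S: hit
T: fault, evict Q, frames {S,W,J,T}
Page faults: 8.

8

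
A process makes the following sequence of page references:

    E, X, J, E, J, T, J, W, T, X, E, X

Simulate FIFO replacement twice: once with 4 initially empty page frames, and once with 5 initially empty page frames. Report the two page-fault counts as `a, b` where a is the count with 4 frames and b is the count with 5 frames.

7, 5

4 frames: F F F . . F . F . . F F → 7 faults.
5 frames: F F F . . F . F . . . . → 5 faults.
5 < 7: adding a frame reduced faults, as is typical.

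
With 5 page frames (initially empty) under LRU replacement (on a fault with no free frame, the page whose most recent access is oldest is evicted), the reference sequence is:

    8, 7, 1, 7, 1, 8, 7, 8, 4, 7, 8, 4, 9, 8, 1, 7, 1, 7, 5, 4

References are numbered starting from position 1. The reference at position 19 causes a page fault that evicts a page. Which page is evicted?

4

pos 1: 8 → miss, frames [8]
pos 2: 7 → miss, frames [8, 7]
pos 3: 1 → miss, frames [8, 7, 1]
pos 4: 7 → hit
pos 5: 1 → hit
pos 6: 8 → hit
pos 7: 7 → hit
pos 8: 8 → hit
pos 9: 4 → miss, frames [1, 7, 8, 4]
pos 10: 7 → hit
pos 11: 8 → hit
pos 12: 4 → hit
pos 13: 9 → miss, frames [1, 7, 8, 4, 9]
pos 14: 8 → hit
pos 15: 1 → hit
pos 16: 7 → hit
pos 17: 1 → hit
pos 18: 7 → hit
pos 19: 5 → miss, evict 4, frames [9, 8, 1, 7, 5]
At position 19, page 4 is evicted.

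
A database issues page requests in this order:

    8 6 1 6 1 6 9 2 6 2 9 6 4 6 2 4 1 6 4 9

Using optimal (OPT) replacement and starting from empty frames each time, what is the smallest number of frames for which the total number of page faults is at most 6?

f=1: 20 faults
f=2: 11 faults
f=3: 8 faults
f=4: 7 faults
f=5: 6 faults
f=6: 6 faults
Smallest f with faults ≤ 6 is 5.

5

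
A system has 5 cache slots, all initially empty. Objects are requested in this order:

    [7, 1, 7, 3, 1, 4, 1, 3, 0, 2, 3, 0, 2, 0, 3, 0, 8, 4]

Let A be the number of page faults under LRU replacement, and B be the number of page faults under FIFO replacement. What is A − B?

1

Under LRU: F F . F . F . . F F . . . . . . F F → 8 faults.
Under FIFO: F F . F . F . . F F . . . . . . F . → 7 faults.
A − B = 8 − 7 = 1.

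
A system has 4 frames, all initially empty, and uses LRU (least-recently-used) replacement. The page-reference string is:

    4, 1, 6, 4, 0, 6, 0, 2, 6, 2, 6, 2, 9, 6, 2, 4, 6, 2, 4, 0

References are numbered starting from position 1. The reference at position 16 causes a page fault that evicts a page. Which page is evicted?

0

pos 1: 4 -> miss, frames [4]
pos 2: 1 -> miss, frames [4, 1]
pos 3: 6 -> miss, frames [4, 1, 6]
pos 4: 4 -> hit
pos 5: 0 -> miss, frames [1, 6, 4, 0]
pos 6: 6 -> hit
pos 7: 0 -> hit
pos 8: 2 -> miss, evict 1, frames [4, 6, 0, 2]
pos 9: 6 -> hit
pos 10: 2 -> hit
pos 11: 6 -> hit
pos 12: 2 -> hit
pos 13: 9 -> miss, evict 4, frames [0, 6, 2, 9]
pos 14: 6 -> hit
pos 15: 2 -> hit
pos 16: 4 -> miss, evict 0, frames [9, 6, 2, 4]
At position 16, page 0 is evicted.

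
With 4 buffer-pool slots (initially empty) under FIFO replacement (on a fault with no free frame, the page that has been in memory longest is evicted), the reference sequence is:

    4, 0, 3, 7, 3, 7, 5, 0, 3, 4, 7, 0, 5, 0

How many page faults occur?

4 → fault, frames {4}
0 → fault, frames {4,0}
3 → fault, frames {4,0,3}
7 → fault, frames {4,0,3,7}
3 → hit
7 → hit
5 → fault, evict 4, frames {0,3,7,5}
0 → hit
3 → hit
4 → fault, evict 0, frames {3,7,5,4}
7 → hit
0 → fault, evict 3, frames {7,5,4,0}
5 → hit
0 → hit
Page faults: 7.

7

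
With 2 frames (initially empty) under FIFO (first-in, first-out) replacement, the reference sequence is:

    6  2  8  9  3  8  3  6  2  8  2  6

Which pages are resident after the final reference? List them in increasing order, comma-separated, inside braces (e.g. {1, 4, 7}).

{6, 8}

6: fault, frames {6}
2: fault, frames {6,2}
8: fault, evict 6, frames {2,8}
9: fault, evict 2, frames {8,9}
3: fault, evict 8, frames {9,3}
8: fault, evict 9, frames {3,8}
3: hit
6: fault, evict 3, frames {8,6}
2: fault, evict 8, frames {6,2}
8: fault, evict 6, frames {2,8}
2: hit
6: fault, evict 2, frames {8,6}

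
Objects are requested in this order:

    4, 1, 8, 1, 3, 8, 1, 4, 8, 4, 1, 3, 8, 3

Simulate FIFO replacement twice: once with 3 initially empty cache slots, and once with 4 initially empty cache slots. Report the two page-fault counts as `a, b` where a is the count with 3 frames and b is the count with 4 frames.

8, 4

3 frames: F F F . F . . F . . F . F F → 8 faults.
4 frames: F F F . F . . . . . . . . . → 4 faults.
4 < 8: adding a frame reduced faults, as is typical.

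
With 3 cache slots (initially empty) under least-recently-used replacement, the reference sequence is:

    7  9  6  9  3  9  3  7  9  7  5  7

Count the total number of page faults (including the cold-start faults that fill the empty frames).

6

7 → fault, frames (7)
9 → fault, frames (7 9)
6 → fault, frames (7 9 6)
9 → hit
3 → fault, evict 7, frames (6 9 3)
9 → hit
3 → hit
7 → fault, evict 6, frames (9 3 7)
9 → hit
7 → hit
5 → fault, evict 3, frames (9 7 5)
7 → hit
Page faults: 6.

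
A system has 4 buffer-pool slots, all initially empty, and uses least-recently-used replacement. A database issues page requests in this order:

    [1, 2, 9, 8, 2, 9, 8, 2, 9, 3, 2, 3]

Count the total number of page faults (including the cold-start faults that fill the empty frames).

5

1 → fault, frames {1}
2 → fault, frames {1,2}
9 → fault, frames {1,2,9}
8 → fault, frames {1,2,9,8}
2 → hit
9 → hit
8 → hit
2 → hit
9 → hit
3 → fault, evict 1, frames {8,2,9,3}
2 → hit
3 → hit
Page faults: 5.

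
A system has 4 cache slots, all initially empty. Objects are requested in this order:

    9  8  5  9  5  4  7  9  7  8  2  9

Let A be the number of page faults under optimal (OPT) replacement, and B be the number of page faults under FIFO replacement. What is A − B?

-2

Under OPT: F F F . . F F . . . F . → 6 faults.
Under FIFO: F F F . . F F F . F F . → 8 faults.
A − B = 6 − 8 = -2.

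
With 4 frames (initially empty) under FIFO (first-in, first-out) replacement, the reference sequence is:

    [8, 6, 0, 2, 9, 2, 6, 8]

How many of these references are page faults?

6

8 → fault, frames {8}
6 → fault, frames {8,6}
0 → fault, frames {8,6,0}
2 → fault, frames {8,6,0,2}
9 → fault, evict 8, frames {6,0,2,9}
2 → hit
6 → hit
8 → fault, evict 6, frames {0,2,9,8}
Page faults: 6.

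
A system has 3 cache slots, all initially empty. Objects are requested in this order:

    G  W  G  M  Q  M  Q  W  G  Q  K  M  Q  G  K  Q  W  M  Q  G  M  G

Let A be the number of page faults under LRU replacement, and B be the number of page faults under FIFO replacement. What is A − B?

-1

Under LRU: F F . F F . . F F . F F . F F . F F . F . . → 13 faults.
Under FIFO: F F . F F . . . F . F F F F F . F F F F . . → 14 faults.
A − B = 13 − 14 = -1.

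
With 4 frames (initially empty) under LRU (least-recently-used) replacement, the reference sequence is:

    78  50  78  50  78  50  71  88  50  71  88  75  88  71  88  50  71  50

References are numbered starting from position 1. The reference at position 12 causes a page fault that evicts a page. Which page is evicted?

78

pos 1: 78 -> miss, frames (78)
pos 2: 50 -> miss, frames (78 50)
pos 3: 78 -> hit
pos 4: 50 -> hit
pos 5: 78 -> hit
pos 6: 50 -> hit
pos 7: 71 -> miss, frames (78 50 71)
pos 8: 88 -> miss, frames (78 50 71 88)
pos 9: 50 -> hit
pos 10: 71 -> hit
pos 11: 88 -> hit
pos 12: 75 -> miss, evict 78, frames (50 71 88 75)
At position 12, page 78 is evicted.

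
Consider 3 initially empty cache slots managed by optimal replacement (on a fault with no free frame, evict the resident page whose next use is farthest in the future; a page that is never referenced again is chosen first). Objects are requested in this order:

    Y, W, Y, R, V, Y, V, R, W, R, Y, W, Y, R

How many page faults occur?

5

Y → fault, frames [Y]
W → fault, frames [Y, W]
Y → hit
R → fault, frames [Y, W, R]
V → fault, evict W, frames [Y, R, V]
Y → hit
V → hit
R → hit
W → fault, evict V, frames [Y, R, W]
R → hit
Y → hit
W → hit
Y → hit
R → hit
Page faults: 5.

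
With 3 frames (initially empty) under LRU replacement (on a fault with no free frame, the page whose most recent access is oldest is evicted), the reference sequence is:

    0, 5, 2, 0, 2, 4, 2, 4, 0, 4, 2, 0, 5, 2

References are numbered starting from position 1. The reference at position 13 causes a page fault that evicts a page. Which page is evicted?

pos 1: 0 → fault, frames {0}
pos 2: 5 → fault, frames {0,5}
pos 3: 2 → fault, frames {0,5,2}
pos 4: 0 → hit
pos 5: 2 → hit
pos 6: 4 → fault, evict 5, frames {0,2,4}
pos 7: 2 → hit
pos 8: 4 → hit
pos 9: 0 → hit
pos 10: 4 → hit
pos 11: 2 → hit
pos 12: 0 → hit
pos 13: 5 → fault, evict 4, frames {2,0,5}
At position 13, page 4 is evicted.

4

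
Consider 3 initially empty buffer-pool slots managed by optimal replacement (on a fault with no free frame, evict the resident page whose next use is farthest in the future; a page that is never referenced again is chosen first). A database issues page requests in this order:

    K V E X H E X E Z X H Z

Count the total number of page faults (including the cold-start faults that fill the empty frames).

6

K → fault, frames (K)
V → fault, frames (K V)
E → fault, frames (K V E)
X → fault, evict V, frames (K E X)
H → fault, evict K, frames (E X H)
E → hit
X → hit
E → hit
Z → fault, evict E, frames (X H Z)
X → hit
H → hit
Z → hit
Page faults: 6.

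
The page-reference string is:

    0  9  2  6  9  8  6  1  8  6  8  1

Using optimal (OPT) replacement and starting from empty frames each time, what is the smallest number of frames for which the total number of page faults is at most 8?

2

f=1: 12 faults
f=2: 8 faults
f=3: 6 faults
f=4: 6 faults
f=5: 6 faults
f=6: 6 faults
Smallest f with faults ≤ 8 is 2.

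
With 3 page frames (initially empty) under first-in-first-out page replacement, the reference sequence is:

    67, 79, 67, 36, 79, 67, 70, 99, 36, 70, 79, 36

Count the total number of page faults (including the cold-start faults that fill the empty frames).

67 → miss, frames {67}
79 → miss, frames {67,79}
67 → hit
36 → miss, frames {67,79,36}
79 → hit
67 → hit
70 → miss, evict 67, frames {79,36,70}
99 → miss, evict 79, frames {36,70,99}
36 → hit
70 → hit
79 → miss, evict 36, frames {70,99,79}
36 → miss, evict 70, frames {99,79,36}
Page faults: 7.

7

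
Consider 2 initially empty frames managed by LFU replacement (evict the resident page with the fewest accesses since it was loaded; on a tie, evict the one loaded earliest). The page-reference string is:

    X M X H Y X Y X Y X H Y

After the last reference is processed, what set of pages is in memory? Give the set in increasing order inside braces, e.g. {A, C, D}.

{X, Y}

X: fault, frames (X)
M: fault, frames (X M)
X: hit
H: fault, evict M, frames (X H)
Y: fault, evict H, frames (X Y)
X: hit
Y: hit
X: hit
Y: hit
X: hit
H: fault, evict Y, frames (X H)
Y: fault, evict H, frames (X Y)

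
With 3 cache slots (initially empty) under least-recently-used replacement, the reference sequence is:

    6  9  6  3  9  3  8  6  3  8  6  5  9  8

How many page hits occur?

6: miss, frames {6}
9: miss, frames {6,9}
6: hit
3: miss, frames {9,6,3}
9: hit
3: hit
8: miss, evict 6, frames {9,3,8}
6: miss, evict 9, frames {3,8,6}
3: hit
8: hit
6: hit
5: miss, evict 3, frames {8,6,5}
9: miss, evict 8, frames {6,5,9}
8: miss, evict 6, frames {5,9,8}
Hits: 6.

6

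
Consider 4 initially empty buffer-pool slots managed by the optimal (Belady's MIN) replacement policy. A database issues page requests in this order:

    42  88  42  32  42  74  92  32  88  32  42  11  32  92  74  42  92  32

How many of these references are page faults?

7

42 → miss, frames {42}
88 → miss, frames {42,88}
42 → hit
32 → miss, frames {42,88,32}
42 → hit
74 → miss, frames {42,88,32,74}
92 → miss, evict 74, frames {42,88,32,92}
32 → hit
88 → hit
32 → hit
42 → hit
11 → miss, evict 88, frames {42,32,92,11}
32 → hit
92 → hit
74 → miss, evict 11, frames {42,32,92,74}
42 → hit
92 → hit
32 → hit
Page faults: 7.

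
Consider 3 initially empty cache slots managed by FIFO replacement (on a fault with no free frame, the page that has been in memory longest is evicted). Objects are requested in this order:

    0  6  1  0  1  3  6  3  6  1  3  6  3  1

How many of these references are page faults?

4

0 -> miss, frames [0]
6 -> miss, frames [0, 6]
1 -> miss, frames [0, 6, 1]
0 -> hit
1 -> hit
3 -> miss, evict 0, frames [6, 1, 3]
6 -> hit
3 -> hit
6 -> hit
1 -> hit
3 -> hit
6 -> hit
3 -> hit
1 -> hit
Page faults: 4.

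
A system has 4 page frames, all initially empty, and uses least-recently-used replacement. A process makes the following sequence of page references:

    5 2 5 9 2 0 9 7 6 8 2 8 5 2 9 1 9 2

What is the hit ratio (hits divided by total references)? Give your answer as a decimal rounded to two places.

5 -> miss, frames {5}
2 -> miss, frames {5,2}
5 -> hit
9 -> miss, frames {2,5,9}
2 -> hit
0 -> miss, frames {5,9,2,0}
9 -> hit
7 -> miss, evict 5, frames {2,0,9,7}
6 -> miss, evict 2, frames {0,9,7,6}
8 -> miss, evict 0, frames {9,7,6,8}
2 -> miss, evict 9, frames {7,6,8,2}
8 -> hit
5 -> miss, evict 7, frames {6,2,8,5}
2 -> hit
9 -> miss, evict 6, frames {8,5,2,9}
1 -> miss, evict 8, frames {5,2,9,1}
9 -> hit
2 -> hit
Hits: 7 of 18 references → 7/18 = 0.3889.

0.39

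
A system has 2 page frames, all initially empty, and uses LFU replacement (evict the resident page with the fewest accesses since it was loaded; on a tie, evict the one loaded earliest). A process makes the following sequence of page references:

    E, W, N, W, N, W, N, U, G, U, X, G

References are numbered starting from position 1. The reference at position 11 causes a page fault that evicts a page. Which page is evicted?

pos 1: E → fault, frames [E]
pos 2: W → fault, frames [E, W]
pos 3: N → fault, evict E, frames [W, N]
pos 4: W → hit
pos 5: N → hit
pos 6: W → hit
pos 7: N → hit
pos 8: U → fault, evict W, frames [N, U]
pos 9: G → fault, evict U, frames [N, G]
pos 10: U → fault, evict G, frames [N, U]
pos 11: X → fault, evict U, frames [N, X]
At position 11, page U is evicted.

U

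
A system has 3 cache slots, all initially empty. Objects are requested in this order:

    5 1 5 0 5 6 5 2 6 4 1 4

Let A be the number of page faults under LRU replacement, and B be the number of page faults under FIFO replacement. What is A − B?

Under LRU: F F . F . F . F . F F . → 7 faults.
Under FIFO: F F . F . F F F . F F . → 8 faults.
A − B = 7 − 8 = -1.

-1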